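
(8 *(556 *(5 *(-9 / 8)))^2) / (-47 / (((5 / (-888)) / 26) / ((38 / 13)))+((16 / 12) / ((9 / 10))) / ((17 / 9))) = 9976881375 / 80884468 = 123.35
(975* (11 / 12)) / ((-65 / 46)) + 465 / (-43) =-55325 / 86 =-643.31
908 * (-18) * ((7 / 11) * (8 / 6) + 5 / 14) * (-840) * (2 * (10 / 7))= 3641443200 / 77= 47291470.13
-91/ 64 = -1.42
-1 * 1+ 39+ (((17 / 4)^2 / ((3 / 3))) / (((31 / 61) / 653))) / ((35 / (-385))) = -126610259 / 496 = -255262.62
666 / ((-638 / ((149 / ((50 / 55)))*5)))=-855.47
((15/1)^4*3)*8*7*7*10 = 595350000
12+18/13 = 174/13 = 13.38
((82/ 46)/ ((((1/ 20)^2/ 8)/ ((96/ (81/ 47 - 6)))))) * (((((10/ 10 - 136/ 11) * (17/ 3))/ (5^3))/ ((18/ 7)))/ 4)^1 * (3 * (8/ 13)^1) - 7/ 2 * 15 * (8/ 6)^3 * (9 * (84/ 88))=1941941680/ 180297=10770.79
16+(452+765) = 1233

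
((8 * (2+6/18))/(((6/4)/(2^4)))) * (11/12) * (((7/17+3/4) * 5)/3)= 486640/1377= 353.41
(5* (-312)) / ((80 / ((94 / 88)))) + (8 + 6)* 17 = 19111 / 88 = 217.17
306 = 306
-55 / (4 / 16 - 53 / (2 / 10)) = 220 / 1059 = 0.21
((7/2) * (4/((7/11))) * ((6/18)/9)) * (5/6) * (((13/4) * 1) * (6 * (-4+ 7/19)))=-16445/342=-48.08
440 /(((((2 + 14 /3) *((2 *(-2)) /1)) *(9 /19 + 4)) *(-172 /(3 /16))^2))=-5643 /1287495680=-0.00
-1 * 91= -91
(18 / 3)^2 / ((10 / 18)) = 324 / 5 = 64.80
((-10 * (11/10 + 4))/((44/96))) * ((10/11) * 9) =-110160/121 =-910.41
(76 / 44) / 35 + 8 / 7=459 / 385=1.19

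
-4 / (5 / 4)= -16 / 5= -3.20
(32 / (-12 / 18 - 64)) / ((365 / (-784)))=37632 / 35405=1.06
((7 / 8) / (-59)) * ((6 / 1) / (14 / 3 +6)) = -63 / 7552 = -0.01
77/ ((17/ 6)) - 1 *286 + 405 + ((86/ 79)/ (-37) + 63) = 10392726/ 49691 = 209.15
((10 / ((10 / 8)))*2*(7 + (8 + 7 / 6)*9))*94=134608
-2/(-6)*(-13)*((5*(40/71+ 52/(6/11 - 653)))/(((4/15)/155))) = -3103956375/509567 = -6091.36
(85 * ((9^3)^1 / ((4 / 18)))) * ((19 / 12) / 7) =3532005 / 56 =63071.52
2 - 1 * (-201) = 203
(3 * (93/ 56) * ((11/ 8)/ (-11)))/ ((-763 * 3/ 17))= 1581/ 341824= 0.00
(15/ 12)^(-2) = 0.64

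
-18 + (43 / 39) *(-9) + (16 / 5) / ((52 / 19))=-1739 / 65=-26.75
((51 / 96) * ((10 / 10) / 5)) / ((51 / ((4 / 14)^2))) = 1 / 5880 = 0.00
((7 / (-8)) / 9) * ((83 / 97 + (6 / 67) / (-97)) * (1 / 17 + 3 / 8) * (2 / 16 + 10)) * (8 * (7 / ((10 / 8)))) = -28907109 / 1767728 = -16.35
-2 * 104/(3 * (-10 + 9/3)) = 208/21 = 9.90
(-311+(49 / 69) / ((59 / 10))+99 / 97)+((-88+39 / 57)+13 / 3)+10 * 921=66153844298 / 7502853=8817.16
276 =276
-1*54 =-54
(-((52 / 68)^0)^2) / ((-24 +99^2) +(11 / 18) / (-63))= -1134 / 11087107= -0.00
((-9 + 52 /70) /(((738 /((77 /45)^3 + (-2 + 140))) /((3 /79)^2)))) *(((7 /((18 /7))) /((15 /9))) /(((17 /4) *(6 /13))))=-20160168301 /10492720256250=-0.00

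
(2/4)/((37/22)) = 11/37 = 0.30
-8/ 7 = -1.14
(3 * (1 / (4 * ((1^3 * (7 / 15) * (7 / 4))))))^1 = 45 / 49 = 0.92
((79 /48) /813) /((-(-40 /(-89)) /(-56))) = 49217 /195120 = 0.25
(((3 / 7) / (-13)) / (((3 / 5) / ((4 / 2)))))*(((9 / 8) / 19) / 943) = -45 / 6521788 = -0.00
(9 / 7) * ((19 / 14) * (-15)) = -2565 / 98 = -26.17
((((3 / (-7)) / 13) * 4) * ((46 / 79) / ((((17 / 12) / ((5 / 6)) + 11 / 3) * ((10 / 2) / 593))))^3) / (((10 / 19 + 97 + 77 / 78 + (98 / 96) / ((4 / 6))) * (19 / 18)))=-7471930134675456 / 2808250876020779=-2.66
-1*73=-73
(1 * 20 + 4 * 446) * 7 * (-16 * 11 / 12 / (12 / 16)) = -2222528 / 9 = -246947.56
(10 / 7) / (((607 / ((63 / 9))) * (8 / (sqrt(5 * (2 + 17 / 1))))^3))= 475 * sqrt(95) / 155392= 0.03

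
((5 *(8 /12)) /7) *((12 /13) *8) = 320 /91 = 3.52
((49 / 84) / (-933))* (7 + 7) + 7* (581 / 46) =5691203 / 64377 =88.40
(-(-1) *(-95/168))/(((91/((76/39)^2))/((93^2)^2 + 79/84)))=-215497329646085/122078502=-1765235.70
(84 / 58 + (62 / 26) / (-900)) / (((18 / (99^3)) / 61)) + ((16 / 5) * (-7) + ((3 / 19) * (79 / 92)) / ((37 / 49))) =5795240023251821 / 1219142600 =4753537.46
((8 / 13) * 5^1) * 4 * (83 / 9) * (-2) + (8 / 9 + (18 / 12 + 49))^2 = 10166965 / 4212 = 2413.81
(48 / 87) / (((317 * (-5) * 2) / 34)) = -272 / 45965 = -0.01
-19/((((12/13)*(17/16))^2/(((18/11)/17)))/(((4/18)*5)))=-1027520/486387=-2.11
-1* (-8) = 8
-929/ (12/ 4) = -309.67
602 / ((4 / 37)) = 11137 / 2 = 5568.50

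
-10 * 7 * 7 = -490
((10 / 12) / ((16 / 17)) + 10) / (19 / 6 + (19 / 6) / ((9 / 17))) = 495 / 416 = 1.19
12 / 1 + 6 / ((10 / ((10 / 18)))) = 37 / 3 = 12.33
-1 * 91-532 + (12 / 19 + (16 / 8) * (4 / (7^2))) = -579273 / 931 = -622.21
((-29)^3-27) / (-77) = 3488 / 11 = 317.09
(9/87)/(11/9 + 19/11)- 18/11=-149157/93148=-1.60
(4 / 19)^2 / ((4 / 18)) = 72 / 361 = 0.20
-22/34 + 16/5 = 217/85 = 2.55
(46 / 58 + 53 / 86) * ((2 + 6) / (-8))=-3515 / 2494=-1.41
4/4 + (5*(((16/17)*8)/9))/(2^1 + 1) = 1099/459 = 2.39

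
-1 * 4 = -4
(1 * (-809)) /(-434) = 809 /434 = 1.86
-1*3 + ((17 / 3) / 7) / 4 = -235 / 84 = -2.80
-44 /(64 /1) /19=-11 /304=-0.04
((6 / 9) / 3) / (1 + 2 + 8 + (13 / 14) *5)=28 / 1971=0.01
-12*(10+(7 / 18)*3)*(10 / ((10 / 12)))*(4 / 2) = -3216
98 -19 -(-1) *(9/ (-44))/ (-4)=13913/ 176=79.05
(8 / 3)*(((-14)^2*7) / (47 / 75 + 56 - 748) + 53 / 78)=-21111964 / 6066801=-3.48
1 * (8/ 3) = 8/ 3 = 2.67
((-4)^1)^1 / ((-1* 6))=2 / 3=0.67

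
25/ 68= 0.37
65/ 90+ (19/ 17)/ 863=191065/ 264078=0.72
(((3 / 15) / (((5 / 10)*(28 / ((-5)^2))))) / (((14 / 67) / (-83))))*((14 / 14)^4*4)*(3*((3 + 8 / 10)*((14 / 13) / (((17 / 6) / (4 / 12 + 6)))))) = -24090252 / 1547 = -15572.24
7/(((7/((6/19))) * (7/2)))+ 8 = 8.09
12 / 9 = 4 / 3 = 1.33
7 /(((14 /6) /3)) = 9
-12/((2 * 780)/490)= -49/13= -3.77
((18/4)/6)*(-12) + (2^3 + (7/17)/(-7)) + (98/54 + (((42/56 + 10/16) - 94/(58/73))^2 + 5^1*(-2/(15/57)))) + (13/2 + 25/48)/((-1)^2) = 337069362143/24705216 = 13643.65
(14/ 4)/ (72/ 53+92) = 371/ 9896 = 0.04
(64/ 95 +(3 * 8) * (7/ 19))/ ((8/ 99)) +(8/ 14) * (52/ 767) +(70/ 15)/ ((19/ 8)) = 119.76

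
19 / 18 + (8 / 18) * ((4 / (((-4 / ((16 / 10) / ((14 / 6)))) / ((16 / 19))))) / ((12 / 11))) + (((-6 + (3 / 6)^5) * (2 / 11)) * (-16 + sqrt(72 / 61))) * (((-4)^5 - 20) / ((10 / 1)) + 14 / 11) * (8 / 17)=-2303128869 / 2735810 + 3250056 * sqrt(122) / 627385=-784.63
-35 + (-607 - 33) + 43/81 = -54632/81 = -674.47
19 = 19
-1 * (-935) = 935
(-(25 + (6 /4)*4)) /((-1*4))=31 /4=7.75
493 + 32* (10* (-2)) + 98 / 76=-5537 / 38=-145.71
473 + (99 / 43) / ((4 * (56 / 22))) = 2279057 / 4816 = 473.23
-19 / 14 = -1.36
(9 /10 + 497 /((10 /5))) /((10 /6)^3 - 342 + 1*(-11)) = -0.72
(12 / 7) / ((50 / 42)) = 36 / 25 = 1.44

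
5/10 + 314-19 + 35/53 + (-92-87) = 12419/106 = 117.16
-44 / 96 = -11 / 24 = -0.46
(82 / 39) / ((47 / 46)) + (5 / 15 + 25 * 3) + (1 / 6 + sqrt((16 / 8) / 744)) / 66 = sqrt(93) / 12276 + 18725867 / 241956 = 77.39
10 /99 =0.10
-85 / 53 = -1.60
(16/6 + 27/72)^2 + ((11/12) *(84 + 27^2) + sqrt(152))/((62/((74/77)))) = 74 *sqrt(38)/2387 + 2600281/124992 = 20.99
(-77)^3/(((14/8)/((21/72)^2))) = -3195731/144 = -22192.58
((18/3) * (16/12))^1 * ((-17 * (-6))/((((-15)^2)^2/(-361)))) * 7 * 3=-687344/5625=-122.19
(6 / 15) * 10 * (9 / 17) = 36 / 17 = 2.12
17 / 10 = 1.70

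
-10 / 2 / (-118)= 5 / 118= 0.04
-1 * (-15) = 15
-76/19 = -4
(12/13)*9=108/13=8.31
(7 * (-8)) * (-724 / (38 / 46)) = 932512 / 19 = 49079.58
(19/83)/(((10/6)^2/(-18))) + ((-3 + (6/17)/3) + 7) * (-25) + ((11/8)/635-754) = -858.42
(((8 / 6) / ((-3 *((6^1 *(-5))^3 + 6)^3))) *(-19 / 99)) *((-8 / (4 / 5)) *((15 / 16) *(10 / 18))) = 2375 / 105155183375781264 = 0.00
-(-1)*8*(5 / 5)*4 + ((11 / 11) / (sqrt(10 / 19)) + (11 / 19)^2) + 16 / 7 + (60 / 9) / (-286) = sqrt(190) / 10 + 37506653 / 1084083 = 35.98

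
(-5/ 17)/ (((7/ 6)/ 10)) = -300/ 119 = -2.52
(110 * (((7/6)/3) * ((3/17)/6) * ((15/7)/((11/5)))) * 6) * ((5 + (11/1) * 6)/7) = 8875/119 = 74.58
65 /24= 2.71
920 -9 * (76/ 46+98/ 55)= 1124704/ 1265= 889.09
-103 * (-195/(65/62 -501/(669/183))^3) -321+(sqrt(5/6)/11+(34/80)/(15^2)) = -19205615061716549699808649/59829440246863199127000+sqrt(30)/66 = -320.92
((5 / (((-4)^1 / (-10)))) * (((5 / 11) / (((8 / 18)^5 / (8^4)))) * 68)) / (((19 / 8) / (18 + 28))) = 1767514564.59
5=5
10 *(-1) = -10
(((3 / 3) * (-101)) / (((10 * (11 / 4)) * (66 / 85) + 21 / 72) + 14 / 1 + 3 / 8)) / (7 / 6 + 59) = -30906 / 663157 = -0.05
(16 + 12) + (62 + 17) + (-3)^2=116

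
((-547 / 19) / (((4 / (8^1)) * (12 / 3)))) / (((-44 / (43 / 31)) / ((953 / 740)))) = 22415513 / 38355680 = 0.58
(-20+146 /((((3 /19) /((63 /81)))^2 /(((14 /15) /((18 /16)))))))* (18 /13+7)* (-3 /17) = -4319.20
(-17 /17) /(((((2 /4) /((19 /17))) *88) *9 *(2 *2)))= -19 /26928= -0.00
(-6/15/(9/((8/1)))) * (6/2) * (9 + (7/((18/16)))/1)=-2192/135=-16.24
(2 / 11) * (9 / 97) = 18 / 1067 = 0.02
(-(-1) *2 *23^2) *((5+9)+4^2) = 31740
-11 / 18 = -0.61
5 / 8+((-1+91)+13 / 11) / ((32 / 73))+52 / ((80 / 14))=383211 / 1760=217.73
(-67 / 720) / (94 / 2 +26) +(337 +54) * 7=143856653 / 52560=2737.00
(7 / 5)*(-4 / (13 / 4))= -112 / 65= -1.72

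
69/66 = 23/22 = 1.05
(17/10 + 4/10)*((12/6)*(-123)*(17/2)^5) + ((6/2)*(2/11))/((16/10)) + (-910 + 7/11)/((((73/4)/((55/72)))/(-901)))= -26465298502837/1156320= -22887521.19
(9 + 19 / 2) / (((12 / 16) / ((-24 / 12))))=-148 / 3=-49.33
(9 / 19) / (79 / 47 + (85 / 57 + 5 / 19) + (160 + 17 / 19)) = 1269 / 440240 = 0.00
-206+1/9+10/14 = -12926/63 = -205.17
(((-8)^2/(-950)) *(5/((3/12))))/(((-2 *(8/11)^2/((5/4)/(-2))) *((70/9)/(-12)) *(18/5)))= 363/1064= 0.34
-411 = -411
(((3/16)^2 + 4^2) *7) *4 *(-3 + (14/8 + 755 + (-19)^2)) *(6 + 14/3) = 128129365/24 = 5338723.54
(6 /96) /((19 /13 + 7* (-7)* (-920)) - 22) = 13 /9372368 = 0.00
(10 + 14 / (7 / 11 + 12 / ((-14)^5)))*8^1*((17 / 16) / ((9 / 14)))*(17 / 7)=8704048246 / 8470431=1027.58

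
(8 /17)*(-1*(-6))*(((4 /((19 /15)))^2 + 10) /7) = 49440 /6137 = 8.06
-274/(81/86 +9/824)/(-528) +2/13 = 10116143/14482611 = 0.70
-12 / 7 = -1.71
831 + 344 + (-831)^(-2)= 811409176 / 690561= 1175.00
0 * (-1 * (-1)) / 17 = 0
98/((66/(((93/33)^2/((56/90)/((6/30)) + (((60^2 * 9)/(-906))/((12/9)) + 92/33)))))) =-21331317/37844686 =-0.56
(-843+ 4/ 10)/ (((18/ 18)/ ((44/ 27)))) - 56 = -192932/ 135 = -1429.13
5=5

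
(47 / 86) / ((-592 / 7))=-329 / 50912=-0.01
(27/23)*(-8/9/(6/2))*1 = -0.35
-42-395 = -437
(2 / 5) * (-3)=-6 / 5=-1.20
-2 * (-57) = 114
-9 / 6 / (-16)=3 / 32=0.09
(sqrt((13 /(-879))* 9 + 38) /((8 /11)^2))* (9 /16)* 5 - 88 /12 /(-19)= 22 /57 + 5445* sqrt(3250835) /300032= 33.11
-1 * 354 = -354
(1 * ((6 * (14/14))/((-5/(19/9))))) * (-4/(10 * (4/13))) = 247/75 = 3.29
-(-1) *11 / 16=11 / 16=0.69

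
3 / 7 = 0.43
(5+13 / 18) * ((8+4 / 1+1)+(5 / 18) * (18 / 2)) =3193 / 36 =88.69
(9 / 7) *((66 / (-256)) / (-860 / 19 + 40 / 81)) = 457083 / 61734400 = 0.01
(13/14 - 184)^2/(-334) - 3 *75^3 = -82859443969/65464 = -1265725.34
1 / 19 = 0.05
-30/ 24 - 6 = -29/ 4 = -7.25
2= 2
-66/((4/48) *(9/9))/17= -792/17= -46.59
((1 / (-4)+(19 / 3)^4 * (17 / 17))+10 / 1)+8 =527035 / 324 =1626.65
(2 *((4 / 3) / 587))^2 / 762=32 / 1181527101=0.00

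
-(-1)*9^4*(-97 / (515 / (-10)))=1272834 / 103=12357.61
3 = 3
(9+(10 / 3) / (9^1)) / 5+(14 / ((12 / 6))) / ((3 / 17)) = 41.54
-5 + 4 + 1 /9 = -8 /9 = -0.89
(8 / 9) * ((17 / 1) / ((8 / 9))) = 17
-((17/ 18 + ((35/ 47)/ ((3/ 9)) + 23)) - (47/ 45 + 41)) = 7457/ 470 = 15.87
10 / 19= 0.53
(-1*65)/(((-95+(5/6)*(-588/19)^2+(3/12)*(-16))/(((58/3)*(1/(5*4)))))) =-136097/1514286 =-0.09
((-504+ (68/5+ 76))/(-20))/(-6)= -3.45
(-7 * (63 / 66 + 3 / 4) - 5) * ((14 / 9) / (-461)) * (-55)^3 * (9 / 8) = -78876875 / 7376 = -10693.72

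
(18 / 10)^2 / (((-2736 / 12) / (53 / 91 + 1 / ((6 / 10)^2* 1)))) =-2064 / 43225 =-0.05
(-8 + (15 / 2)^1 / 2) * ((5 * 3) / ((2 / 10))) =-1275 / 4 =-318.75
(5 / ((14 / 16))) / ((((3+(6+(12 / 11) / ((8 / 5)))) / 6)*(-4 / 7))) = -440 / 71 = -6.20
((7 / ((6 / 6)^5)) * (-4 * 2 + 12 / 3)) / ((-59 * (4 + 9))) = 28 / 767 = 0.04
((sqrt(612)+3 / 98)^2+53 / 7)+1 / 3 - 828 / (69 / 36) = 18*sqrt(17) / 49+5413939 / 28812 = 189.42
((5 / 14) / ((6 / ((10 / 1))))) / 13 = 25 / 546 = 0.05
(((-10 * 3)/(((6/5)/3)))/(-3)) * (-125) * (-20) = 62500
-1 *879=-879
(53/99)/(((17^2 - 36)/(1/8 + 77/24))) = 0.01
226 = 226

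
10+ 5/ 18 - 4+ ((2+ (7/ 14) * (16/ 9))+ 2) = 67/ 6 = 11.17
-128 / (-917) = 128 / 917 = 0.14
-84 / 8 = -21 / 2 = -10.50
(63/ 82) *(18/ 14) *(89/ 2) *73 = 526257/ 164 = 3208.88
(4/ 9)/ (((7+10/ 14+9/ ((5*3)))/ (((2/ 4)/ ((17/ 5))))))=350/ 44523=0.01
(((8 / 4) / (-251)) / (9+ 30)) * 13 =-2 / 753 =-0.00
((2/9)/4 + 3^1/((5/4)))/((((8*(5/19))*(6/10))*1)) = 4199/2160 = 1.94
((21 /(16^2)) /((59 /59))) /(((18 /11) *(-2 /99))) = -2541 /1024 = -2.48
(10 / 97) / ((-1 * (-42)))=5 / 2037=0.00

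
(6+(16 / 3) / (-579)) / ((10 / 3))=5203 / 2895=1.80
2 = 2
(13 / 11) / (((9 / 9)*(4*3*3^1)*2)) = 13 / 792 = 0.02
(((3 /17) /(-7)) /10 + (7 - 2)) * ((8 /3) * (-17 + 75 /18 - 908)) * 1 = -773110 /63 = -12271.59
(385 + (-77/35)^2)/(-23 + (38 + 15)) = 4873/375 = 12.99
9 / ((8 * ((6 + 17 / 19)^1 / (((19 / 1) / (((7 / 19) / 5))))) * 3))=102885 / 7336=14.02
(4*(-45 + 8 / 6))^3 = -5328808.30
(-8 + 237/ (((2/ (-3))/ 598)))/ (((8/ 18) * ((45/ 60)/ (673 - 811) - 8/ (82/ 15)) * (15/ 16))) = 2749425888/ 7915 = 347369.03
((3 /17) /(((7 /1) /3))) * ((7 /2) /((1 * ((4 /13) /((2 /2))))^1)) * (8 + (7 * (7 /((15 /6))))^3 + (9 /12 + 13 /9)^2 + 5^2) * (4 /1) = 15936842441 /612000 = 26040.59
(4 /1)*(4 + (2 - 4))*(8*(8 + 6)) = 896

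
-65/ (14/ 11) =-715/ 14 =-51.07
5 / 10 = 1 / 2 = 0.50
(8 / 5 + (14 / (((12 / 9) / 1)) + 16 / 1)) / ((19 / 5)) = 281 / 38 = 7.39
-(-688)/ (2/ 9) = 3096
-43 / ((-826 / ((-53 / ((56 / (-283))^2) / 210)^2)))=774757763633827 / 358237251993600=2.16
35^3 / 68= 630.51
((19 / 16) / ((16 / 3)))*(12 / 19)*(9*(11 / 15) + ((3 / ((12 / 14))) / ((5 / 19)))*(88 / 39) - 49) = -453 / 260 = -1.74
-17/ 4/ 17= -1/ 4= -0.25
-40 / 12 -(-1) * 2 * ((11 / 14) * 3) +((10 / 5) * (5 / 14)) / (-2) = 43 / 42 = 1.02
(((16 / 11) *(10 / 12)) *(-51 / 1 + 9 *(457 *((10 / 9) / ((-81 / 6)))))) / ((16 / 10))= -262925 / 891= -295.09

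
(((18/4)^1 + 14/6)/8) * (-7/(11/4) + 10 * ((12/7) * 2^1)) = 25051/924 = 27.11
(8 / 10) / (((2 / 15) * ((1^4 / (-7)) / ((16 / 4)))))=-168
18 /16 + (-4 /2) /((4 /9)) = -3.38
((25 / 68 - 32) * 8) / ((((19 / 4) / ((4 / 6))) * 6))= -1912 / 323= -5.92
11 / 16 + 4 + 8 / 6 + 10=769 / 48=16.02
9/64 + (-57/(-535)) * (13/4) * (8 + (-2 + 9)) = 36531/6848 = 5.33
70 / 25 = 14 / 5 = 2.80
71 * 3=213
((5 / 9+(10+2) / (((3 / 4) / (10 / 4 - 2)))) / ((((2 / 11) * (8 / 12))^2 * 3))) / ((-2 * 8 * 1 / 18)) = -27951 / 128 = -218.37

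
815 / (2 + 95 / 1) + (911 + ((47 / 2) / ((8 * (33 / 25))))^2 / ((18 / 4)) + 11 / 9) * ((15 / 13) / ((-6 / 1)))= -167.24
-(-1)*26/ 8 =13/ 4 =3.25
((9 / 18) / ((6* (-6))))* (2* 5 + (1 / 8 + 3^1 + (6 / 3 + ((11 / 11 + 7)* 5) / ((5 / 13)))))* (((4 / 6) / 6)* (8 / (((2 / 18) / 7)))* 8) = -6671 / 9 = -741.22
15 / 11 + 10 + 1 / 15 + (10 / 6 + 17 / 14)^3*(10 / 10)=144012511 / 4074840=35.34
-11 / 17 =-0.65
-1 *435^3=-82312875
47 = 47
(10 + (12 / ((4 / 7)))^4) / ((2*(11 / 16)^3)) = 36210688 / 121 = 299261.88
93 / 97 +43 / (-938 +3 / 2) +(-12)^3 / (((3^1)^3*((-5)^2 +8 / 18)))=-66669293 / 41604949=-1.60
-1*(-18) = 18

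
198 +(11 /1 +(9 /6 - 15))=391 /2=195.50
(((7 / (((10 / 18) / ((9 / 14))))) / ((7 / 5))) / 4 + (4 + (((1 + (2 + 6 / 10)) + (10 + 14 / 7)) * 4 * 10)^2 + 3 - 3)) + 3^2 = 21805865 / 56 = 389390.45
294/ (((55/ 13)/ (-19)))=-72618/ 55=-1320.33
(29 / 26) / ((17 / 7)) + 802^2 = 284296371 / 442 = 643204.46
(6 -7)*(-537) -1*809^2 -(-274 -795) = -652875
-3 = -3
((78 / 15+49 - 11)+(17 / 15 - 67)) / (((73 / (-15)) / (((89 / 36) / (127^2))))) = 0.00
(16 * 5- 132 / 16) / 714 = 41 / 408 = 0.10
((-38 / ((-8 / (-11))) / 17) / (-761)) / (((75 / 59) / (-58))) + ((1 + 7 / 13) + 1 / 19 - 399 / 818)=90084474749 / 98020091325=0.92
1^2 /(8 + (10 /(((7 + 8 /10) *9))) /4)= 702 /5641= 0.12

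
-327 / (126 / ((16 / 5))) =-872 / 105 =-8.30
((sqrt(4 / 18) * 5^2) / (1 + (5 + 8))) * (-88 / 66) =-50 * sqrt(2) / 63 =-1.12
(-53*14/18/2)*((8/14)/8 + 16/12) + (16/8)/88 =-17185/594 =-28.93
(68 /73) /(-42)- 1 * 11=-16897 /1533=-11.02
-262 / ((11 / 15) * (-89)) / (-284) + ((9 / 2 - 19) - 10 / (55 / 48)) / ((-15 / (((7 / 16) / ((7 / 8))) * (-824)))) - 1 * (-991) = 353.01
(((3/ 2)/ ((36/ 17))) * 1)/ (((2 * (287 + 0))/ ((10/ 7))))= 85/ 48216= 0.00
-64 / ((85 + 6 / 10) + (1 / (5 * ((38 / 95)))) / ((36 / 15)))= -7680 / 10297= -0.75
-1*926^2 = -857476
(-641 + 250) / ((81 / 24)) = -3128 / 27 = -115.85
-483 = -483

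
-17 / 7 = -2.43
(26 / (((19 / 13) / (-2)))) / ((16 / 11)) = -1859 / 76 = -24.46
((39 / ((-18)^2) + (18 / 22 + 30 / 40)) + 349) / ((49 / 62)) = 6457579 / 14553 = 443.73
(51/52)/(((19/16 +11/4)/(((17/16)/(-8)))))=-289/8736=-0.03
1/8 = 0.12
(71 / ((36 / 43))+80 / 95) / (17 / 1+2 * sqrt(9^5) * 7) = 58583 / 2338596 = 0.03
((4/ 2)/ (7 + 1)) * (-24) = -6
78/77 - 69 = -5235/77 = -67.99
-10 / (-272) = 5 / 136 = 0.04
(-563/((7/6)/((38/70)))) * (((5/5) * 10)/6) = -436.61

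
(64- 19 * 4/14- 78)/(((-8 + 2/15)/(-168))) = -24480/59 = -414.92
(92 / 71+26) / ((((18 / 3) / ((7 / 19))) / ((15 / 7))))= 255 / 71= 3.59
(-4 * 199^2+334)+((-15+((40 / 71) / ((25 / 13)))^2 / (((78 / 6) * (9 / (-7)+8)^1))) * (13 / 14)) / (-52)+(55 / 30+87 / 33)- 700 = -1737848913093067 / 10946027400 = -158765.26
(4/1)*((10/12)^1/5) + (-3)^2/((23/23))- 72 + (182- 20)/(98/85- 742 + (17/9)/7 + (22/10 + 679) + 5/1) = -5705506/87357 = -65.31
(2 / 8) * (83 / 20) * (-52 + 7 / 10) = -53.22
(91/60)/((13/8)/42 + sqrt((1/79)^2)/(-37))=39.55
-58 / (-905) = 58 / 905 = 0.06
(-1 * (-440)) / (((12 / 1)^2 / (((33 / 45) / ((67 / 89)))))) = 10769 / 3618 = 2.98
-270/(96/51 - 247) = 510/463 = 1.10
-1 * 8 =-8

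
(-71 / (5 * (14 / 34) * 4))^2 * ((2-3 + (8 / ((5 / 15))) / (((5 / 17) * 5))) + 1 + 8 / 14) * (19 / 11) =2168.63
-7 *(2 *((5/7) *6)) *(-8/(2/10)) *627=1504800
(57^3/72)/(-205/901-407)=-6179959/978432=-6.32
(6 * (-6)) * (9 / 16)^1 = -81 / 4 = -20.25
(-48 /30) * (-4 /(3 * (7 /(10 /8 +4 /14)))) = 0.47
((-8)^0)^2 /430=1 /430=0.00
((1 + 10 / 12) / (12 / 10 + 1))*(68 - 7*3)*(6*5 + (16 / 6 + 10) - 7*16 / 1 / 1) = -24440 / 9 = -2715.56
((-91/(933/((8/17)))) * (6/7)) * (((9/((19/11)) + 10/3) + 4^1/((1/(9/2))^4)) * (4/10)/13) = -601480/301359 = -2.00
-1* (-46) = 46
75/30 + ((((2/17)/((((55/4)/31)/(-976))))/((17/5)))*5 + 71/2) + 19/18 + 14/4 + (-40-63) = -12621536/28611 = -441.14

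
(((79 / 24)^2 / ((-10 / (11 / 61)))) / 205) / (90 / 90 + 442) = -68651 / 31908758400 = -0.00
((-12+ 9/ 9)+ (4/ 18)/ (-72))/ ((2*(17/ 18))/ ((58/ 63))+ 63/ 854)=-1261297/ 243648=-5.18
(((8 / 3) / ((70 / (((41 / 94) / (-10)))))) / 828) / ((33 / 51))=-697 / 224739900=-0.00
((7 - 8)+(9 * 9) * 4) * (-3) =-969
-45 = -45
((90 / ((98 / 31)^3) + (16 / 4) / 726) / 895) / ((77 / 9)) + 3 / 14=842355429561 / 3924165924140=0.21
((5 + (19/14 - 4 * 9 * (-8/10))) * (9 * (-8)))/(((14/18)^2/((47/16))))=-12291.73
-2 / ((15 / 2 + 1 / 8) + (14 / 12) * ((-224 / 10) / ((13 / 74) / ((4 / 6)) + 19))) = -0.32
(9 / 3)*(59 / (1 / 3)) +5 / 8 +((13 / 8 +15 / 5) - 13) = 2093 / 4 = 523.25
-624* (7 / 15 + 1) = -4576 / 5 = -915.20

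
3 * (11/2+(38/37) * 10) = 3501/74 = 47.31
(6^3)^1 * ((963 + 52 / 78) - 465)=107712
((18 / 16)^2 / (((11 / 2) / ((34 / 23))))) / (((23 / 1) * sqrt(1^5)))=1377 / 93104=0.01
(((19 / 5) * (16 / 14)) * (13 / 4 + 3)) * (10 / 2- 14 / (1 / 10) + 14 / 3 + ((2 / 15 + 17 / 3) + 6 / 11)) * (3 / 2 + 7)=-6607934 / 231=-28605.77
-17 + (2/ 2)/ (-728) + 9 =-5825/ 728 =-8.00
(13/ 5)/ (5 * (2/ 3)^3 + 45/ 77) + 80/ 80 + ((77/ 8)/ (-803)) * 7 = 27272893/ 12541400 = 2.17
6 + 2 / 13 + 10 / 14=6.87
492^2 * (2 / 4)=121032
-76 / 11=-6.91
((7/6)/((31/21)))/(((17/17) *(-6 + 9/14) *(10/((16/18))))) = -1372/104625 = -0.01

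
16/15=1.07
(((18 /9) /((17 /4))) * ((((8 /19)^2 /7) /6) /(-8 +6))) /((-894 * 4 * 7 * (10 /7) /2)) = 16 /288040095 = 0.00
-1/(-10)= 0.10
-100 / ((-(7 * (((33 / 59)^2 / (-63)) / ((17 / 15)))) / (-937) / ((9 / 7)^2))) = 29942378460 / 5929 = 5050156.60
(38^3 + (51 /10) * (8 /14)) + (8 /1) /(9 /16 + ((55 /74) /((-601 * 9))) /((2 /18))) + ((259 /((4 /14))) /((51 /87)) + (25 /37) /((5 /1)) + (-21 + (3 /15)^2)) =2480127507965073 /43962413950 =56414.73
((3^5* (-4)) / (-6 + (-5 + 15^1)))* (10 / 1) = -2430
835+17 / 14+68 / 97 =1136531 / 1358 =836.92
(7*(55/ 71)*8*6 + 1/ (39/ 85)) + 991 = 3470834/ 2769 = 1253.46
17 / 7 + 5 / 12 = 239 / 84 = 2.85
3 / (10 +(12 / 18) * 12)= 1 / 6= 0.17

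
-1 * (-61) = 61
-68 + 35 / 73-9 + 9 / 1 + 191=9014 / 73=123.48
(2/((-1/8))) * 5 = -80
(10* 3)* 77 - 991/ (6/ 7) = 6923/ 6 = 1153.83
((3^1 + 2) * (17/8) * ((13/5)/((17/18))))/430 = 117/1720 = 0.07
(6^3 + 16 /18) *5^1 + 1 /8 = 78089 /72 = 1084.57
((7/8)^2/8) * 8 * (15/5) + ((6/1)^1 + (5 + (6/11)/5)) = 47189/3520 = 13.41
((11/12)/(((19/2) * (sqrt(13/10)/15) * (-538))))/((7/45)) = -2475 * sqrt(130)/1860404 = -0.02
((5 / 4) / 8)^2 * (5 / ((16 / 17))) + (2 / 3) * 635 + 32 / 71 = 1479370769 / 3489792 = 423.91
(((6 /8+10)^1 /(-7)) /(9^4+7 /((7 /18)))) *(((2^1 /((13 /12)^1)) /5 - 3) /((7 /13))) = 19 /16660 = 0.00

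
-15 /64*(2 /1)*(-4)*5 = 75 /8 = 9.38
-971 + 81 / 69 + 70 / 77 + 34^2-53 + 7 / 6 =205309 / 1518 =135.25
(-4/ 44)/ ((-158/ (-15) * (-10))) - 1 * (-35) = 35.00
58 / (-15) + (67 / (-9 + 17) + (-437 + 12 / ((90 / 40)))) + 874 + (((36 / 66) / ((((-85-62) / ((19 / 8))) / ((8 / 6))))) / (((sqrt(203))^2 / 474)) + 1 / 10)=5868001721 / 13130040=446.91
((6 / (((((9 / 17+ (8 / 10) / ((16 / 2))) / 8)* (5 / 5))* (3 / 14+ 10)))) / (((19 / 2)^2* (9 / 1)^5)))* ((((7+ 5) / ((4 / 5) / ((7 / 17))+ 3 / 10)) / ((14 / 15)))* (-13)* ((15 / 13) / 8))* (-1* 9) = 9520000 / 70244396937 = 0.00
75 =75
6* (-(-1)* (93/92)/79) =279/3634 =0.08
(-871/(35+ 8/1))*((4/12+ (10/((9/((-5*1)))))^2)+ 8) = -2765425/3483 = -793.98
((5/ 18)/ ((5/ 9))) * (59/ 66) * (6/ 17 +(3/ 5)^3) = 23777/ 93500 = 0.25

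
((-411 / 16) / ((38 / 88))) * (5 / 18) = -7535 / 456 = -16.52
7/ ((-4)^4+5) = 7/ 261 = 0.03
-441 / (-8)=441 / 8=55.12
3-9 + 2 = -4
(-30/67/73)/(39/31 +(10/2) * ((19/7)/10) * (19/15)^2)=-2929500/1640827789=-0.00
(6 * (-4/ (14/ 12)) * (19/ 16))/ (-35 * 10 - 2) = 171/ 2464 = 0.07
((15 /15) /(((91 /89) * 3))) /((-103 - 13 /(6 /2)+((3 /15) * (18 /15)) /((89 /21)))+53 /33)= -2178275 /706056897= -0.00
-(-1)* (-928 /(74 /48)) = -22272 /37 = -601.95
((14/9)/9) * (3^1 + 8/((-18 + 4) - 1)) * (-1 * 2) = -1036/1215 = -0.85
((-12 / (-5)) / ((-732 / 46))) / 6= -23 / 915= -0.03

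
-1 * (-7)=7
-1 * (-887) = 887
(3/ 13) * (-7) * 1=-21/ 13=-1.62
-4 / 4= -1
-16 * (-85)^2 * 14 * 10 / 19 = -851789.47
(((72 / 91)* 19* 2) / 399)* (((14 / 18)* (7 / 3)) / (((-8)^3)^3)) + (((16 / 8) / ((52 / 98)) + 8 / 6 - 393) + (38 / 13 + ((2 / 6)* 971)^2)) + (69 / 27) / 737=25166282482166197 / 241113759744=104375.14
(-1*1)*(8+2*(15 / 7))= -86 / 7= -12.29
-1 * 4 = -4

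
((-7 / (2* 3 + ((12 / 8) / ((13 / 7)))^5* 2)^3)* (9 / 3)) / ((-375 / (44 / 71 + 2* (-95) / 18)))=-9317804618650564662685696 / 5008509338361693208719996375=-0.00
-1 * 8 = -8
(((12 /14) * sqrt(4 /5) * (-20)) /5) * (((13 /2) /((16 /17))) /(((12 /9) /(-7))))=1989 * sqrt(5) /40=111.19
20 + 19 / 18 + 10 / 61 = 23299 / 1098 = 21.22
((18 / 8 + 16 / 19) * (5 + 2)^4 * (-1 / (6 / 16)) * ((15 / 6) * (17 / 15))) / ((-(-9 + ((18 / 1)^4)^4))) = 9591995 / 20766159817517617052157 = 0.00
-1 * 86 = -86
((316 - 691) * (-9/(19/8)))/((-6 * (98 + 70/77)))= -2.39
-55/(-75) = 11/15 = 0.73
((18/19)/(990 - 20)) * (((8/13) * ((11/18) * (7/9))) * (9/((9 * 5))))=308/5390775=0.00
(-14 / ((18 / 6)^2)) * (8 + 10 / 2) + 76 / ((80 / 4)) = -739 / 45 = -16.42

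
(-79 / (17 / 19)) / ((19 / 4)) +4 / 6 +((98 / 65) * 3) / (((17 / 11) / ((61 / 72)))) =-204761 / 13260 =-15.44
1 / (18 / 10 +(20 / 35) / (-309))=10815 / 19447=0.56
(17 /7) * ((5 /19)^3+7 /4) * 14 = 824721 /13718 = 60.12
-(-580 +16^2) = 324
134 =134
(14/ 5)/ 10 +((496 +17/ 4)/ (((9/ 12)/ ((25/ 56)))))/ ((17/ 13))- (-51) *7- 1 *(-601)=28226439/ 23800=1185.98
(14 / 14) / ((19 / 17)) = 17 / 19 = 0.89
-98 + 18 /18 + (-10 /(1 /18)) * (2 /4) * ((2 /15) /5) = -497 /5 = -99.40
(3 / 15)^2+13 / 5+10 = 316 / 25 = 12.64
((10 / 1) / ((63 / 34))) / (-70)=-34 / 441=-0.08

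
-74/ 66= -37/ 33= -1.12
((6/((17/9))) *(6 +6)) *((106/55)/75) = 22896/23375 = 0.98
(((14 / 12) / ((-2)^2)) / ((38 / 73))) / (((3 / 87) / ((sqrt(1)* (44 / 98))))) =23287 / 3192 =7.30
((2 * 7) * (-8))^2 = 12544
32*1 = 32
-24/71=-0.34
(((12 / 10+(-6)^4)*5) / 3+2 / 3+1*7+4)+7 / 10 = 65231 / 30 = 2174.37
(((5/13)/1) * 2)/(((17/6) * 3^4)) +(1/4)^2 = 0.07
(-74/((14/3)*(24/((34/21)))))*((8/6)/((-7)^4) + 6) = -6.42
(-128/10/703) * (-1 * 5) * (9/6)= 96/703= 0.14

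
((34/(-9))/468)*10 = -85/1053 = -0.08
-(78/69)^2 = -676/529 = -1.28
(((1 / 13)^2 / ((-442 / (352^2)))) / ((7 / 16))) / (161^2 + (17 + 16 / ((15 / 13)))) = -7434240 / 50887004077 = -0.00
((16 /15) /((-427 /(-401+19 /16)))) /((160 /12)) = 0.07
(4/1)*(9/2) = 18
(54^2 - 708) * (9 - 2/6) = 19136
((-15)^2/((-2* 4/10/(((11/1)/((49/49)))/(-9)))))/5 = 275/4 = 68.75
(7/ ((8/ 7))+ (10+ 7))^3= 6331625/ 512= 12366.46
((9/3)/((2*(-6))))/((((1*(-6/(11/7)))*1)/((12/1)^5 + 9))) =912417/56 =16293.16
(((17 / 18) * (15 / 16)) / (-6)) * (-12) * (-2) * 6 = -85 / 4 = -21.25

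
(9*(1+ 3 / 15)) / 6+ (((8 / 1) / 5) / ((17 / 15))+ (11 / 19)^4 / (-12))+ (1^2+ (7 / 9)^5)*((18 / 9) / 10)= 9051022230581 / 2616410407860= 3.46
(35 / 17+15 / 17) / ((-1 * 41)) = -50 / 697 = -0.07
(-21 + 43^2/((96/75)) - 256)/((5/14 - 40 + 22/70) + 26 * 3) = 1307635/43312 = 30.19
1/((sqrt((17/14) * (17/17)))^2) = 0.82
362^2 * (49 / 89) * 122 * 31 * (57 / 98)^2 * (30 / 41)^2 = 362302136458200 / 7330841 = 49421633.41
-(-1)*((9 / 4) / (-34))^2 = 81 / 18496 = 0.00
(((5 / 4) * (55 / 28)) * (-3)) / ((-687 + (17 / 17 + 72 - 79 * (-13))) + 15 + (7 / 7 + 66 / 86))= -215 / 12544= -0.02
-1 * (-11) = 11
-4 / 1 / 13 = -4 / 13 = -0.31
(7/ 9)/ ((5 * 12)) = 7/ 540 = 0.01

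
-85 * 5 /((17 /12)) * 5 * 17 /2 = -12750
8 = 8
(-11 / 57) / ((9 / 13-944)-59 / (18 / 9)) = 0.00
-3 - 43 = -46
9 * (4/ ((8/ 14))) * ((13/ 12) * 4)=273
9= 9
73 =73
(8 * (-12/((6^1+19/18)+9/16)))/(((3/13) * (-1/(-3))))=-179712/1097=-163.82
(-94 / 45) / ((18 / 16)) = -752 / 405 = -1.86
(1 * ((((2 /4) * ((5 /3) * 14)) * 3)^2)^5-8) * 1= 2758547353515617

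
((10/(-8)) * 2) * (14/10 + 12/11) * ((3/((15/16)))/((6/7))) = -3836/165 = -23.25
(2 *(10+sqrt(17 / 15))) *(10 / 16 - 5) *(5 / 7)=-125 / 2 - 5 *sqrt(255) / 12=-69.15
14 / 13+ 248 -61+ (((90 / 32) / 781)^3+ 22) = 210.08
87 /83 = 1.05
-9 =-9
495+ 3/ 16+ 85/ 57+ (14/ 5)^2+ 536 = 23723827/ 22800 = 1040.52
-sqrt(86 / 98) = -sqrt(43) / 7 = -0.94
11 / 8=1.38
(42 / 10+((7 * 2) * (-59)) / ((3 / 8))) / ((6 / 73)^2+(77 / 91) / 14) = -31983666806 / 977565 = -32717.69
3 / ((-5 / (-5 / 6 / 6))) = 1 / 12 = 0.08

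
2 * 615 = 1230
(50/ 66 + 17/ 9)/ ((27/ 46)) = 12052/ 2673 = 4.51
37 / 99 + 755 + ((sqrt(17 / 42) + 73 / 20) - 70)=sqrt(714) / 42 + 1364267 / 1980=689.66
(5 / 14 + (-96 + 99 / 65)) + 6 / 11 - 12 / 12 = -946689 / 10010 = -94.57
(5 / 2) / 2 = 5 / 4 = 1.25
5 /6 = 0.83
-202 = -202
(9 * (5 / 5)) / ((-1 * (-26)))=9 / 26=0.35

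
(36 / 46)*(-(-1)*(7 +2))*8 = 1296 / 23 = 56.35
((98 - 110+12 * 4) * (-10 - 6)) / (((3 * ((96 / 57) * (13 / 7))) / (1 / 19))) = -42 / 13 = -3.23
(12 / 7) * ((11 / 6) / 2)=11 / 7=1.57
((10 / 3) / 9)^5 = 100000 / 14348907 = 0.01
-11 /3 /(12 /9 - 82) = 1 /22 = 0.05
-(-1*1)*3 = 3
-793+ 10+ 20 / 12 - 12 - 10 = -2410 / 3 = -803.33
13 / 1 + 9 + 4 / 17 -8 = 242 / 17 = 14.24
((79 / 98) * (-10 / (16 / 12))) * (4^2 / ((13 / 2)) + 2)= -34365 / 1274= -26.97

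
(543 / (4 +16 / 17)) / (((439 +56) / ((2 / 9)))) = 3077 / 62370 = 0.05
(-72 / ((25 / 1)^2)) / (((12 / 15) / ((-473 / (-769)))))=-8514 / 96125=-0.09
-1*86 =-86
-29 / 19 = -1.53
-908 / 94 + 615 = 28451 / 47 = 605.34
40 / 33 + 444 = 14692 / 33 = 445.21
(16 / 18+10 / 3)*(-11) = -418 / 9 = -46.44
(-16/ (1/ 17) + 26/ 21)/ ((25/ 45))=-17058/ 35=-487.37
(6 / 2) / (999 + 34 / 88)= 132 / 43973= 0.00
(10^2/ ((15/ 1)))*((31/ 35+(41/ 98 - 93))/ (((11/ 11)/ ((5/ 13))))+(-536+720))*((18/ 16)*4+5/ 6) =30317600/ 5733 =5288.26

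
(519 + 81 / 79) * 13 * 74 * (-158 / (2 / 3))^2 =28099348524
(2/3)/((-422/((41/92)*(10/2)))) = -205/58236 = -0.00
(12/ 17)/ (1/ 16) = 192/ 17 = 11.29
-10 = -10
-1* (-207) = 207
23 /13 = 1.77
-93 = -93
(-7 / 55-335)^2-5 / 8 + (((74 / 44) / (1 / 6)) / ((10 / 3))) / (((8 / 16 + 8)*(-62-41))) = 4759032014597 / 42374200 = 112309.66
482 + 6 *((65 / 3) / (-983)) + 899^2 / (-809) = -411257699 / 795247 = -517.14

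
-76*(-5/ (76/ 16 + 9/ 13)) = 19760/ 283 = 69.82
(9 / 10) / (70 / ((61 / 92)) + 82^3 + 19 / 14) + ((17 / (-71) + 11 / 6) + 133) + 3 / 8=541572923825057 / 4012575715320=134.97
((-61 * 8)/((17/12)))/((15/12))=-23424/85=-275.58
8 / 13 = 0.62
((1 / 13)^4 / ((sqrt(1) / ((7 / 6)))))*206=721 / 85683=0.01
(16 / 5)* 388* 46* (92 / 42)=13136128 / 105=125105.98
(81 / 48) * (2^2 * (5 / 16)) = 2.11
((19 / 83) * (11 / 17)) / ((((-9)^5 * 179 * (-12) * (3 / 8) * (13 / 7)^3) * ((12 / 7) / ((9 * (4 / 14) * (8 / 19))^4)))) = 360448 / 924862515884541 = 0.00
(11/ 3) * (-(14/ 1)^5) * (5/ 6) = -14790160/ 9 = -1643351.11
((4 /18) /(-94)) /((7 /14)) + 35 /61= 14683 /25803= 0.57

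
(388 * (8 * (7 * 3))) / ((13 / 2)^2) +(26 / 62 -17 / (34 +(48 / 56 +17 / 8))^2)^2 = 4609898799700555387825 / 2987655289282491529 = 1542.98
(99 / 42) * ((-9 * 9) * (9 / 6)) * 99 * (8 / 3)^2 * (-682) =137505229.71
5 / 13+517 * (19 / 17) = 127784 / 221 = 578.21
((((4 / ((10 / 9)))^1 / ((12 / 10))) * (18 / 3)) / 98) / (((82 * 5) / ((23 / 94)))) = 207 / 1888460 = 0.00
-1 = -1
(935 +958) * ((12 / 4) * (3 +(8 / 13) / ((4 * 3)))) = 225267 / 13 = 17328.23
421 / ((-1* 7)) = -421 / 7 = -60.14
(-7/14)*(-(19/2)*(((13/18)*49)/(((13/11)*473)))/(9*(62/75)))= 23275/575856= 0.04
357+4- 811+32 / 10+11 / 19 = -42391 / 95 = -446.22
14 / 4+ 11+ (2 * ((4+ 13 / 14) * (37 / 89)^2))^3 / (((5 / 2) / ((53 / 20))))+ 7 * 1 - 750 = -3082250312490438091 / 4261614569990575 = -723.26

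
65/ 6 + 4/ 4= 71/ 6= 11.83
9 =9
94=94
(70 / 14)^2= 25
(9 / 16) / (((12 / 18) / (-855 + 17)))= -11313 / 16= -707.06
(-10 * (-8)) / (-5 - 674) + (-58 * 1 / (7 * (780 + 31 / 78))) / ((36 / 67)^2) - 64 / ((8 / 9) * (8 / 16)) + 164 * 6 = 18467464733 / 21989124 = 839.85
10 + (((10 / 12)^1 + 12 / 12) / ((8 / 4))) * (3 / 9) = 371 / 36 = 10.31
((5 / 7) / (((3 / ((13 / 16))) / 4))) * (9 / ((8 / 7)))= 195 / 32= 6.09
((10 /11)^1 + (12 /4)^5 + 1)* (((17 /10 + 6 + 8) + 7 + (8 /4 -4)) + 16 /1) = 494349 /55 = 8988.16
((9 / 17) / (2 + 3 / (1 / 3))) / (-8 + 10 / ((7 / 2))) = -0.01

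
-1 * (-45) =45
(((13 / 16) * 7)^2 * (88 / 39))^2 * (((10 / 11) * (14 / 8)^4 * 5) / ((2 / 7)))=1875433885325 / 2359296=794912.50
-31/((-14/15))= 465/14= 33.21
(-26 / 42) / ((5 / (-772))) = 10036 / 105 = 95.58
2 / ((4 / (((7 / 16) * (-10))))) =-35 / 16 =-2.19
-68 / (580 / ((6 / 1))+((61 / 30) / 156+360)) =-318240 / 2137261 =-0.15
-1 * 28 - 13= -41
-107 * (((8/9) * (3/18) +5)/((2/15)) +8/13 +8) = -5053.24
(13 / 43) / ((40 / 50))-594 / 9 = -11287 / 172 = -65.62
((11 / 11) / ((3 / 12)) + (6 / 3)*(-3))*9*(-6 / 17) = 108 / 17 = 6.35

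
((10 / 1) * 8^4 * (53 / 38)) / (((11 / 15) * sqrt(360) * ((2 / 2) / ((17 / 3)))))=4613120 * sqrt(10) / 627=23266.29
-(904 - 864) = -40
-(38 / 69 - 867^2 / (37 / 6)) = 311197840 / 2553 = 121894.96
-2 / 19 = -0.11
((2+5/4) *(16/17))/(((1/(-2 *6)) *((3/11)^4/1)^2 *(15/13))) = -579626414224/557685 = -1039343.74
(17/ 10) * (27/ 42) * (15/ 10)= 459/ 280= 1.64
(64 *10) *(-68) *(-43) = 1871360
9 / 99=1 / 11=0.09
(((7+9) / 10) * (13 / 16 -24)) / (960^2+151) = -371 / 9217510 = -0.00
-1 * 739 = -739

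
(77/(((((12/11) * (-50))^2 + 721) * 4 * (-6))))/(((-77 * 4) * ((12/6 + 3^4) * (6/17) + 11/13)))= 26741/285990940896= 0.00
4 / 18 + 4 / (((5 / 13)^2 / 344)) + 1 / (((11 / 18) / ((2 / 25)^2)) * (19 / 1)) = 10935643498 / 1175625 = 9301.98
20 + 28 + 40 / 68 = 826 / 17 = 48.59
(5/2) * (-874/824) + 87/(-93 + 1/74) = -20339897/5669944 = -3.59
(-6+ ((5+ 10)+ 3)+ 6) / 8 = 9 / 4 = 2.25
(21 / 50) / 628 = 21 / 31400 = 0.00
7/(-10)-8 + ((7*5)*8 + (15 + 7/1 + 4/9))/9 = 20173/810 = 24.90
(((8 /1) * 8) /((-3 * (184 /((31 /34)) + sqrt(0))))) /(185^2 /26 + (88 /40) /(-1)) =-16120 /200394147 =-0.00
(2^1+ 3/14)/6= 31/84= 0.37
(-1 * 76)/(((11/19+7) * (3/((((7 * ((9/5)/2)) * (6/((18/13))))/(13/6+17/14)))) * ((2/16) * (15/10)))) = -143.95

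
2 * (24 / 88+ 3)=72 / 11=6.55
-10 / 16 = -5 / 8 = -0.62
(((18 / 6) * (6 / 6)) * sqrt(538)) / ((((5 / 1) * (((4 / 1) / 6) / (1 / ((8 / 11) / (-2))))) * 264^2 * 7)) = -sqrt(538) / 197120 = -0.00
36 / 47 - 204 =-9552 / 47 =-203.23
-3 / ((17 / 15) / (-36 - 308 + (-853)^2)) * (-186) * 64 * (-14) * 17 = -5454138412800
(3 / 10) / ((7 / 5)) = 3 / 14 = 0.21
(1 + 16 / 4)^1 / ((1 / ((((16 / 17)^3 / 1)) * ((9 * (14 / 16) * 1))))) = 161280 / 4913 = 32.83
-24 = -24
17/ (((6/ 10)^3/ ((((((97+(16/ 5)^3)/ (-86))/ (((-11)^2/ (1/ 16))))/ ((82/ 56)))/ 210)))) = -91919/ 460777680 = -0.00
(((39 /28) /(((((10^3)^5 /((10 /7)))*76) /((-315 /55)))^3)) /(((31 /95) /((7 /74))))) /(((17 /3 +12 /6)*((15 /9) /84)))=-0.00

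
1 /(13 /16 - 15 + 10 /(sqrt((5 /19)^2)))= 16 /381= 0.04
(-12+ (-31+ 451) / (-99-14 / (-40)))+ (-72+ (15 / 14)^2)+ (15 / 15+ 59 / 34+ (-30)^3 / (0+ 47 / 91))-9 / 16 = -64714600697583 / 1235918768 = -52361.53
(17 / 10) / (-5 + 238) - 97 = -225993 / 2330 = -96.99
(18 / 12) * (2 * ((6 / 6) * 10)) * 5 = 150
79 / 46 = 1.72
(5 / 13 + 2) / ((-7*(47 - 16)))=-1 / 91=-0.01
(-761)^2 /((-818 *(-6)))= 579121 /4908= 118.00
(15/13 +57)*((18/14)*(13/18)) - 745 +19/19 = -690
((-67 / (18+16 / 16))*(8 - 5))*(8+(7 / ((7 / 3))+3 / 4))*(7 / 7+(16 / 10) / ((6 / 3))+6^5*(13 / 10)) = -477574191 / 380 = -1256774.19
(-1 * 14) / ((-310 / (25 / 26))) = 35 / 806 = 0.04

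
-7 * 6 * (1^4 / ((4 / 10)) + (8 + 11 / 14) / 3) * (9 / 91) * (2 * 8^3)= -2101248 / 91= -23090.64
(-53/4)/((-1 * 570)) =53/2280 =0.02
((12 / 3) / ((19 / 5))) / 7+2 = 286 / 133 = 2.15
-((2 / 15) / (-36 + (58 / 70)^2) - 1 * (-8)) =-1037726 / 129777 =-8.00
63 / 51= 21 / 17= 1.24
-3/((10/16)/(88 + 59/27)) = -3896/9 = -432.89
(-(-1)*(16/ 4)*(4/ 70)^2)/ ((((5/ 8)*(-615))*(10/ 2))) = -128/ 18834375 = -0.00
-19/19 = -1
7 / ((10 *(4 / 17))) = 119 / 40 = 2.98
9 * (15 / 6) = 45 / 2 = 22.50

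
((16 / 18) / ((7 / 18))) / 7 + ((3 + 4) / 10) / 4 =983 / 1960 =0.50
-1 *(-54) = 54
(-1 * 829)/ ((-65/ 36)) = 29844/ 65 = 459.14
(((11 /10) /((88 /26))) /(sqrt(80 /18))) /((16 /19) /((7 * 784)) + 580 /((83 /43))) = 7031843 * sqrt(10) /43342416800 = 0.00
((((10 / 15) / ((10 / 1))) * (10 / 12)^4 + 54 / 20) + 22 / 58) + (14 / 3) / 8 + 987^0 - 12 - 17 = -24.31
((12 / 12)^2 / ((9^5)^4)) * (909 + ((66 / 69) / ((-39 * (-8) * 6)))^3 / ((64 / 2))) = 290218381512525107 / 3881603952143252224289462848241664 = 0.00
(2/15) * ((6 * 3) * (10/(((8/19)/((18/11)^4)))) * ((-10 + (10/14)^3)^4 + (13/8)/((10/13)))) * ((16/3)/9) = 2115842678607505721904/1013251429549205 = 2088171.42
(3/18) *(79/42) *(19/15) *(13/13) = 1501/3780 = 0.40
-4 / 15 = -0.27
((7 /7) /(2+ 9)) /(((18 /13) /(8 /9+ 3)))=455 /1782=0.26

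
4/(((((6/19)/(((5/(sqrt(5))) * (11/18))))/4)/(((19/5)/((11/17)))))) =24548 * sqrt(5)/135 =406.60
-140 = -140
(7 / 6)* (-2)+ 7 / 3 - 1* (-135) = 135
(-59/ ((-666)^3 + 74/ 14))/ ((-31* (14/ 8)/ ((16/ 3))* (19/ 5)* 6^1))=-1888/ 2192343088707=-0.00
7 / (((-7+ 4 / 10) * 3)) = -35 / 99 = -0.35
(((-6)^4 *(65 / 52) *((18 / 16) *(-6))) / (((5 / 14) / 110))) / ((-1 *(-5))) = -673596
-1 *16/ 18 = -8/ 9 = -0.89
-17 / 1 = -17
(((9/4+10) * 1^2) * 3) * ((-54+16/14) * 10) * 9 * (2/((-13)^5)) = 349650/371293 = 0.94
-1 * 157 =-157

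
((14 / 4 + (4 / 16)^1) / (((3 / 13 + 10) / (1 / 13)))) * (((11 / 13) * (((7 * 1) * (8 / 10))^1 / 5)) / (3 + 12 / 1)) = 11 / 6175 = 0.00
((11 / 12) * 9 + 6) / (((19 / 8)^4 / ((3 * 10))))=92160 / 6859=13.44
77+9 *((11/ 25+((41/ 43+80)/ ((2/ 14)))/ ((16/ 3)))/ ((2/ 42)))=348156977/ 17200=20241.68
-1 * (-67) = 67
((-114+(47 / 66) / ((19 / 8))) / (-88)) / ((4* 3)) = 0.11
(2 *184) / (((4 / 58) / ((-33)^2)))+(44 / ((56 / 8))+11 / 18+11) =732176159 / 126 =5810921.90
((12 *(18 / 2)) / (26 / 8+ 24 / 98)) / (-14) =-1512 / 685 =-2.21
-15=-15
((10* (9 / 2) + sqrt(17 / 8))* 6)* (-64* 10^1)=-172800 - 960* sqrt(34)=-178397.71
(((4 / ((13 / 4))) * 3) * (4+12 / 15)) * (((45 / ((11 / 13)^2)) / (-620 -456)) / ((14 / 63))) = -151632 / 32549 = -4.66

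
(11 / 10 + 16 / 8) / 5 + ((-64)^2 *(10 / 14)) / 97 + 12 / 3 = 1180849 / 33950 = 34.78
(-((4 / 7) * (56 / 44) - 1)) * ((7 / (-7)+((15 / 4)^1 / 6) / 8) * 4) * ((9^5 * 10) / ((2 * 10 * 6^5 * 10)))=-43011 / 112640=-0.38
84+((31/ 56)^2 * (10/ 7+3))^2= 41366289217/ 481890304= 85.84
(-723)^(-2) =1 /522729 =0.00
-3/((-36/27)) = 9/4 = 2.25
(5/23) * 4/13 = 20/299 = 0.07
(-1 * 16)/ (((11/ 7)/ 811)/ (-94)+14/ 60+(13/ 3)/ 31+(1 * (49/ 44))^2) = -3843218184960/ 387512558339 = -9.92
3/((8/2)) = 3/4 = 0.75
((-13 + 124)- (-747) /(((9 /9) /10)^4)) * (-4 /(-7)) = 29880444 /7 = 4268634.86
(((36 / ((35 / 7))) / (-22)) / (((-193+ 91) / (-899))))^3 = -19617462873 / 817400375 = -24.00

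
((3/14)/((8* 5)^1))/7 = 3/3920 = 0.00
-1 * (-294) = 294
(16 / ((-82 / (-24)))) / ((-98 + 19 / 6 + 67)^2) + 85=97200077 / 1143449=85.01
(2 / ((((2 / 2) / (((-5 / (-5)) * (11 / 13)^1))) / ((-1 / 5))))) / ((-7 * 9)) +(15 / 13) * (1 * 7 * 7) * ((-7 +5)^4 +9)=1413.47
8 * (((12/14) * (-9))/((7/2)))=-17.63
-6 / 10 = -3 / 5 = -0.60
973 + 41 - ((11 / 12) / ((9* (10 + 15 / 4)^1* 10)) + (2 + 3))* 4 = 670948 / 675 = 994.00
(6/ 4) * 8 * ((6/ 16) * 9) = 81/ 2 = 40.50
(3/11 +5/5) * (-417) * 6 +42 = -34566/11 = -3142.36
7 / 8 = 0.88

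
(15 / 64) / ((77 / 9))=135 / 4928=0.03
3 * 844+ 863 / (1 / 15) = 15477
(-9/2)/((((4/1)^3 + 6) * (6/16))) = -6/35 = -0.17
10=10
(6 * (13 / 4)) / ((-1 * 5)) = -39 / 10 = -3.90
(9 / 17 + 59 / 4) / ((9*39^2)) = 1039 / 930852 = 0.00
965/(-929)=-965/929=-1.04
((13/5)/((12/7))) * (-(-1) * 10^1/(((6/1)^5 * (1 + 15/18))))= 91/85536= 0.00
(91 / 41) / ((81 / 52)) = 4732 / 3321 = 1.42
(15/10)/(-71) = -3/142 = -0.02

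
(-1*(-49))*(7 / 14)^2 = 49 / 4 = 12.25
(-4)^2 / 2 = 8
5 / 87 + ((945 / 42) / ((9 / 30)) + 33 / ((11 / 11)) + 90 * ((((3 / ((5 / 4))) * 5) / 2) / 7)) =112787 / 609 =185.20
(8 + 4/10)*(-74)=-3108/5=-621.60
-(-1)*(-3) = -3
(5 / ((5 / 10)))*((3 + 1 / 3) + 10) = 400 / 3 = 133.33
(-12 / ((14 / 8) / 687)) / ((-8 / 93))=383346 / 7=54763.71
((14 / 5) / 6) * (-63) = -147 / 5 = -29.40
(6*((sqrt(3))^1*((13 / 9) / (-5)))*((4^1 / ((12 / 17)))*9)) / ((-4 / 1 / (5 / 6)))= 31.90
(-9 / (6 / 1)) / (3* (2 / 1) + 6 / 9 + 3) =-9 / 58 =-0.16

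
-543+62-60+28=-513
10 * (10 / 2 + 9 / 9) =60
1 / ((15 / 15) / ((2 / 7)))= 2 / 7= 0.29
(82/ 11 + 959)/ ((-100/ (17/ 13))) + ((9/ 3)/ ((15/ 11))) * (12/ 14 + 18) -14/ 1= 14.85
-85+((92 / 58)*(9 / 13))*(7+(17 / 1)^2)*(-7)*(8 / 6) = -3118.80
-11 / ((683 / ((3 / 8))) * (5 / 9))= -297 / 27320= -0.01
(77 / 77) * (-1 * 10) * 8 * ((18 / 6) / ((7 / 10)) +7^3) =-194480 / 7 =-27782.86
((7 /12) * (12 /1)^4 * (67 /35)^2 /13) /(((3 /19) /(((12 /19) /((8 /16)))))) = 62055936 /2275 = 27277.33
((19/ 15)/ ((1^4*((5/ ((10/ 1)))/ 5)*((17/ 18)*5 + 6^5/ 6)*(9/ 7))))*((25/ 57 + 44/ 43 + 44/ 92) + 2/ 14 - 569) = -68834368/ 16030701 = -4.29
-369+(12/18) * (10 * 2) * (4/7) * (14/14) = -7589/21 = -361.38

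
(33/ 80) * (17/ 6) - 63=-61.83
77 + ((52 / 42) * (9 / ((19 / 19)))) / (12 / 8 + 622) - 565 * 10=-48646561 / 8729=-5572.98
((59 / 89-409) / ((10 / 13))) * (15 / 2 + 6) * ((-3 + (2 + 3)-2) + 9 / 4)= -57402189 / 3560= -16124.21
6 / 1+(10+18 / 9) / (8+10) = 6.67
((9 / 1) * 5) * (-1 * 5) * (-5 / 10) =225 / 2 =112.50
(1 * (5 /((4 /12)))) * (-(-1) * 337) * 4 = 20220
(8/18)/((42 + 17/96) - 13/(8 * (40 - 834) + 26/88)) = 35772800/3394947561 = 0.01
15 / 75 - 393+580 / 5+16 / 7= -9608 / 35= -274.51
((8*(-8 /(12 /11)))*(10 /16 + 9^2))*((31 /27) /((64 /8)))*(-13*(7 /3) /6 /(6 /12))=20263243 /2916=6948.99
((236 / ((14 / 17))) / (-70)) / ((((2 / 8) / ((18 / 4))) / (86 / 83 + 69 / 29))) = -148421934 / 589715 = -251.68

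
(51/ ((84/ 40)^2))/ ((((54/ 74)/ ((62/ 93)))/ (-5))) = -629000/ 11907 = -52.83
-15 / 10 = -3 / 2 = -1.50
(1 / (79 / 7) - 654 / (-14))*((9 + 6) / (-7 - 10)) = -388230 / 9401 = -41.30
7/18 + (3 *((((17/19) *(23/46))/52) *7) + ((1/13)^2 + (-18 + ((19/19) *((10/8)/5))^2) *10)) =-10334255/57798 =-178.80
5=5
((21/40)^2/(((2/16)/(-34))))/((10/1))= -7497/1000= -7.50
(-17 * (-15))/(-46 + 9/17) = -4335/773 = -5.61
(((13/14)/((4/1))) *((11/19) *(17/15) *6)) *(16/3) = 9724/1995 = 4.87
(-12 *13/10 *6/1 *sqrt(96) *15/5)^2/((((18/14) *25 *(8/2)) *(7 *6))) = 876096/625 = 1401.75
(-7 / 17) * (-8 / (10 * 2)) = 14 / 85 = 0.16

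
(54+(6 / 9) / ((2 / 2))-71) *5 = -245 / 3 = -81.67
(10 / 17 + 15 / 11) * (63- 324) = -95265 / 187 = -509.44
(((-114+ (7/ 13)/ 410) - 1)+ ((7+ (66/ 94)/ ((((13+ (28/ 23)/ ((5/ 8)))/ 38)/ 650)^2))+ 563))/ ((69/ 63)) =3312154461133308511/ 1891743049170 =1750847.96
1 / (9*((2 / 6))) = 0.33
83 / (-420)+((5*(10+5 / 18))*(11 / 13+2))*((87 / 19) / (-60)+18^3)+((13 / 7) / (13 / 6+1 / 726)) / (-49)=20474232397231117 / 24003153720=852980.93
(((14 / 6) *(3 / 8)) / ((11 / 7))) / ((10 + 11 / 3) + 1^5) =147 / 3872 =0.04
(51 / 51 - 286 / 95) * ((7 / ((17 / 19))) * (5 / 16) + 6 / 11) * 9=-15379893 / 284240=-54.11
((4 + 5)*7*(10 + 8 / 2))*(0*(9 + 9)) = 0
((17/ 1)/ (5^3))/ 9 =17/ 1125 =0.02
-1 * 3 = -3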